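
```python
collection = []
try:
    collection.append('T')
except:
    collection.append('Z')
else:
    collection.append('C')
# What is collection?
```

Step-by-step execution trace:
1. try: `collection.append('T')` → collection = ['T']. No exception raised.
2. `except` is skipped.
3. `else` runs (try completed without exception): `collection.append('C')` → collection = ['T', 'C'].
Result: ['T', 'C']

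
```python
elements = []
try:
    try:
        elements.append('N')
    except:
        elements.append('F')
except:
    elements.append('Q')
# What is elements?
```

Step-by-step execution trace:
1. Inner try: `elements.append('N')` → elements = ['N']. No exception raised.
2. Inner `except` is skipped.
3. Inner try completes normally; outer `except` is skipped.
Result: ['N']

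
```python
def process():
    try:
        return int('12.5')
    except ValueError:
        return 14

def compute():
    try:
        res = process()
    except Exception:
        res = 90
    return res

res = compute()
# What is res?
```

Step-by-step execution trace:
1. `compute()` calls `process()`.
2. In process: `int('12.5')` raises ValueError; `except ValueError` catches it → returns 14.
3. In compute: `res = process()` → res = 14. No exception reaches compute.
4. `except Exception` is skipped; compute returns 14.
5. res = 14.
Result: 14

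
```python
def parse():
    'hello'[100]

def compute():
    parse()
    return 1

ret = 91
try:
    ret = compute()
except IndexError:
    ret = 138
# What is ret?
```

Step-by-step execution trace:
1. ret starts at 91.
2. try: `compute()` calls `parse()`.
3. `parse()` evaluates `'hello'[100]`, which raises IndexError; it propagates through compute (uncaught).
4. `return 1` in compute is not reached; the assignment to ret does not complete.
5. `except IndexError` matches → ret = 138.
Result: 138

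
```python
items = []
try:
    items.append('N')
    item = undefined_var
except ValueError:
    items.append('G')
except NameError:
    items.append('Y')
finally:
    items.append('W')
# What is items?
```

Step-by-step execution trace:
1. try: `items.append('N')` → items = ['N'].
2. `item = undefined_var` raises NameError.
3. `except ValueError` does not match NameError; skipped.
4. `except NameError` matches → `items.append('Y')` → items = ['N', 'Y'].
5. finally always runs: `items.append('W')` → items = ['N', 'Y', 'W'].
Result: ['N', 'Y', 'W']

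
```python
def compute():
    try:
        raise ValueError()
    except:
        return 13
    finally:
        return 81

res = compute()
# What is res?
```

Step-by-step execution trace:
1. `compute()` enters try: `raise ValueError()` raises ValueError.
2. bare `except` matches → `return 13` sets pending return value 13.
3. Before returning, `finally: return 81` runs and overrides the pending return.
4. compute() returns 81 → res = 81.
Result: 81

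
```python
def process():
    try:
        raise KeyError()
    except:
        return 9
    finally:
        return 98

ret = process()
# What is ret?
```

Step-by-step execution trace:
1. `process()` enters try: `raise KeyError()` raises KeyError.
2. bare `except` matches → `return 9` sets pending return value 9.
3. Before returning, `finally: return 98` runs and overrides the pending return.
4. process() returns 98 → ret = 98.
Result: 98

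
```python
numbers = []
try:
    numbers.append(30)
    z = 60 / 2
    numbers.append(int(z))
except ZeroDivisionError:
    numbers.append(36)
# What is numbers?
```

Step-by-step execution trace:
1. try: `numbers.append(30)` → numbers = [30].
2. `z = 60 / 2` → z = 30.0. No exception raised.
3. `numbers.append(int(z))` → numbers = [30, 30].
4. `except ZeroDivisionError` is skipped (no exception was raised).
Result: [30, 30]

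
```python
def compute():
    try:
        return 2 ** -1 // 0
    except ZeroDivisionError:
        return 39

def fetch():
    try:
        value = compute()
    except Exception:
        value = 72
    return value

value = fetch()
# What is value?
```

Step-by-step execution trace:
1. `fetch()` calls `compute()`.
2. In compute: `2 ** -1 // 0` raises ZeroDivisionError; `except ZeroDivisionError` catches it → returns 39.
3. In fetch: `value = compute()` → value = 39. No exception reaches fetch.
4. `except Exception` is skipped; fetch returns 39.
5. value = 39.
Result: 39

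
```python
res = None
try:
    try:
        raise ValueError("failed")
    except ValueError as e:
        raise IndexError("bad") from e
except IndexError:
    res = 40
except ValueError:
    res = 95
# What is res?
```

Step-by-step execution trace:
1. Inner try raises ValueError; inner `except ValueError as e` catches it.
2. `raise IndexError(...) from e` raises IndexError (ValueError is attached as __cause__, but only IndexError is active).
3. Outer `except IndexError` matches → res = 40.
4. `except ValueError` is not reached.
Result: 40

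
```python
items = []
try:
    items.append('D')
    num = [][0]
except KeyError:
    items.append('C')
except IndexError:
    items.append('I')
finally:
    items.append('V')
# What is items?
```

Step-by-step execution trace:
1. try: `items.append('D')` → items = ['D'].
2. `num = [][0]` raises IndexError.
3. `except KeyError` does not match IndexError; skipped.
4. `except IndexError` matches → `items.append('I')` → items = ['D', 'I'].
5. finally always runs: `items.append('V')` → items = ['D', 'I', 'V'].
Result: ['D', 'I', 'V']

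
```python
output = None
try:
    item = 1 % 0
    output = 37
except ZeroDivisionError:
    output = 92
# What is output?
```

Step-by-step execution trace:
1. `item = 1 % 0` raises ZeroDivisionError.
2. `output = 37` is not reached.
3. `except ZeroDivisionError` matches → output = 92.
Result: 92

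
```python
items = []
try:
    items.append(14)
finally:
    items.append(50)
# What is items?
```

Step-by-step execution trace:
1. try: `items.append(14)` → items = [14].
2. The try body completes without raising.
3. finally always runs: `items.append(50)` → items = [14, 50].
Result: [14, 50]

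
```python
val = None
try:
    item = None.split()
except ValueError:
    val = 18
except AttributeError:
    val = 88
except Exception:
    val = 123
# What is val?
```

Step-by-step execution trace:
1. `item = None.split()` raises AttributeError.
2. `except ValueError` does not match AttributeError; skipped.
3. `except AttributeError` matches → val = 88.
4. Remaining except clauses are skipped.
Result: 88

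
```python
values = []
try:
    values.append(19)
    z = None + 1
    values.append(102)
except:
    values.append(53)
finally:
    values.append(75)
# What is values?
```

Step-by-step execution trace:
1. try: `values.append(19)` → values = [19].
2. `z = None + 1` raises TypeError; `values.append(102)` is not reached.
3. bare `except` matches → `values.append(53)` → values = [19, 53].
4. finally always runs: `values.append(75)` → values = [19, 53, 75].
Result: [19, 53, 75]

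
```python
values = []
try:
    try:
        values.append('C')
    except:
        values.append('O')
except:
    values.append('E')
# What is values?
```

Step-by-step execution trace:
1. Inner try: `values.append('C')` → values = ['C']. No exception raised.
2. Inner `except` is skipped.
3. Inner try completes normally; outer `except` is skipped.
Result: ['C']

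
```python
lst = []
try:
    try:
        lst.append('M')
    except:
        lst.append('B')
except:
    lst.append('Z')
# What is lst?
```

Step-by-step execution trace:
1. Inner try: `lst.append('M')` → lst = ['M']. No exception raised.
2. Inner `except` is skipped.
3. Inner try completes normally; outer `except` is skipped.
Result: ['M']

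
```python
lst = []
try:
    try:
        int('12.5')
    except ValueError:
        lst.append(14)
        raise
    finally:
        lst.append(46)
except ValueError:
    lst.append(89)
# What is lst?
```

Step-by-step execution trace:
1. Inner try: `int('12.5')` raises ValueError.
2. Inner `except ValueError` matches → `lst.append(14)` → lst = [14].
3. bare `raise` re-raises ValueError.
4. Inner `finally` runs during unwinding: `lst.append(46)` → lst = [14, 46].
5. Outer `except ValueError` matches → `lst.append(89)` → lst = [14, 46, 89].
Result: [14, 46, 89]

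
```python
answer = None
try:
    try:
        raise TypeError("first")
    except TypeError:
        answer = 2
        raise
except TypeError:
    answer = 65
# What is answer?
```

Step-by-step execution trace:
1. Inner try: `raise TypeError("first")` raises TypeError.
2. Inner `except TypeError` matches → answer = 2.
3. bare `raise` re-raises the same TypeError.
4. Outer `except TypeError` matches → answer = 65.
Result: 65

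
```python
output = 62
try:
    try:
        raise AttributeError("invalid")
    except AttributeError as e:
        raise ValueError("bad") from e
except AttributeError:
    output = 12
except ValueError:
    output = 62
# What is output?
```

Step-by-step execution trace:
1. Inner try raises AttributeError; inner `except AttributeError as e` catches it.
2. `raise ValueError(...) from e` raises ValueError (AttributeError is attached as __cause__, but only ValueError is active).
3. Outer `except AttributeError` does not match ValueError; skipped.
4. Outer `except ValueError` matches → output = 62.
Result: 62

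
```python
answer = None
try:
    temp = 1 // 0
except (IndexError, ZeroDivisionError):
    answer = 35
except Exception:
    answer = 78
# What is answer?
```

Step-by-step execution trace:
1. `temp = 1 // 0` raises ZeroDivisionError.
2. `except (IndexError, ZeroDivisionError)` matches (ZeroDivisionError is in the tuple) → answer = 35.
3. `except Exception` is not reached.
Result: 35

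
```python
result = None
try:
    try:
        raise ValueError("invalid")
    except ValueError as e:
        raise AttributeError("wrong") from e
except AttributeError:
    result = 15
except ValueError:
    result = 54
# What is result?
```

Step-by-step execution trace:
1. Inner try raises ValueError; inner `except ValueError as e` catches it.
2. `raise AttributeError(...) from e` raises AttributeError (ValueError is attached as __cause__, but only AttributeError is active).
3. Outer `except AttributeError` matches → result = 15.
4. `except ValueError` is not reached.
Result: 15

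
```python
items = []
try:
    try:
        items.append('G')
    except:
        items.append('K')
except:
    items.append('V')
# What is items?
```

Step-by-step execution trace:
1. Inner try: `items.append('G')` → items = ['G']. No exception raised.
2. Inner `except` is skipped.
3. Inner try completes normally; outer `except` is skipped.
Result: ['G']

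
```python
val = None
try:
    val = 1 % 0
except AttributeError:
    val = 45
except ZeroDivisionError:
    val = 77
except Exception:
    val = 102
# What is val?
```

Step-by-step execution trace:
1. `val = 1 % 0` raises ZeroDivisionError.
2. `except AttributeError` does not match ZeroDivisionError; skipped.
3. `except ZeroDivisionError` matches → val = 77.
4. Remaining except clauses are skipped.
Result: 77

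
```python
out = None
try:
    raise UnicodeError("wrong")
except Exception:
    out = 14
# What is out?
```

Step-by-step execution trace:
1. `raise UnicodeError(...)` raises UnicodeError.
2. `except Exception` matches (UnicodeError is a subclass of Exception) → out = 14.
Result: 14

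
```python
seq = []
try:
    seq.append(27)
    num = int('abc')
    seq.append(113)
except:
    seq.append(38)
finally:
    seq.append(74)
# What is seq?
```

Step-by-step execution trace:
1. try: `seq.append(27)` → seq = [27].
2. `num = int('abc')` raises ValueError; `seq.append(113)` is not reached.
3. bare `except` matches → `seq.append(38)` → seq = [27, 38].
4. finally always runs: `seq.append(74)` → seq = [27, 38, 74].
Result: [27, 38, 74]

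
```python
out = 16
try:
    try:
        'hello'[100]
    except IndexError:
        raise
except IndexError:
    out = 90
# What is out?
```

Step-by-step execution trace:
1. Inner try: `'hello'[100]` raises IndexError.
2. Inner `except IndexError` matches; bare `raise` re-raises the same IndexError.
3. Outer `except IndexError` matches → out = 90.
Result: 90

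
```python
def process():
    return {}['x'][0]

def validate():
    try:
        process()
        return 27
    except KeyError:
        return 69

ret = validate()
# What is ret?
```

Step-by-step execution trace:
1. `validate()` calls `process()`.
2. `process()` evaluates `{}['x'][0]`, which raises KeyError; it propagates to the caller.
3. `return 27` is not reached.
4. `except KeyError` in validate matches → returns 69.
5. ret = 69.
Result: 69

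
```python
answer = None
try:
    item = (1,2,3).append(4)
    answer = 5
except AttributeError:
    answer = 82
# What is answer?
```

Step-by-step execution trace:
1. `item = (1,2,3).append(4)` raises AttributeError.
2. `answer = 5` is not reached.
3. `except AttributeError` matches → answer = 82.
Result: 82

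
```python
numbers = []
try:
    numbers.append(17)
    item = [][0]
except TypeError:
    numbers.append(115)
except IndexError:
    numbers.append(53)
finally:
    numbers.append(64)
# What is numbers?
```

Step-by-step execution trace:
1. try: `numbers.append(17)` → numbers = [17].
2. `item = [][0]` raises IndexError.
3. `except TypeError` does not match IndexError; skipped.
4. `except IndexError` matches → `numbers.append(53)` → numbers = [17, 53].
5. finally always runs: `numbers.append(64)` → numbers = [17, 53, 64].
Result: [17, 53, 64]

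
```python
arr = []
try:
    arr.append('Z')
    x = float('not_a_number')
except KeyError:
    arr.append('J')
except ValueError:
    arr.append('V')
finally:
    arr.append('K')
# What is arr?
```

Step-by-step execution trace:
1. try: `arr.append('Z')` → arr = ['Z'].
2. `x = float('not_a_number')` raises ValueError.
3. `except KeyError` does not match ValueError; skipped.
4. `except ValueError` matches → `arr.append('V')` → arr = ['Z', 'V'].
5. finally always runs: `arr.append('K')` → arr = ['Z', 'V', 'K'].
Result: ['Z', 'V', 'K']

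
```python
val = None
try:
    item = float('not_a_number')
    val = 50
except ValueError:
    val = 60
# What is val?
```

Step-by-step execution trace:
1. `item = float('not_a_number')` raises ValueError.
2. `val = 50` is not reached.
3. `except ValueError` matches → val = 60.
Result: 60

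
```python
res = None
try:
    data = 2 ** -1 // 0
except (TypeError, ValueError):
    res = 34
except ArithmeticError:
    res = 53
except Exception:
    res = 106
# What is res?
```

Step-by-step execution trace:
1. `data = 2 ** -1 // 0` raises ZeroDivisionError.
2. `except (TypeError, ValueError)` does not match ZeroDivisionError; skipped.
3. `except ArithmeticError` matches (ZeroDivisionError is a subclass of ArithmeticError) → res = 53.
4. `except Exception` is not reached.
Result: 53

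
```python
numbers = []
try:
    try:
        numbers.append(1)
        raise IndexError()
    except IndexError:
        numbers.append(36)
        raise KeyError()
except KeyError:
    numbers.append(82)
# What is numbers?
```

Step-by-step execution trace:
1. Inner try: `numbers.append(1)` → numbers = [1].
2. `raise IndexError()` raises IndexError.
3. Inner `except IndexError` matches → `numbers.append(36)` → numbers = [1, 36].
4. `raise KeyError()` raises KeyError; propagates to outer try.
5. Outer `except KeyError` matches → `numbers.append(82)` → numbers = [1, 36, 82].
Result: [1, 36, 82]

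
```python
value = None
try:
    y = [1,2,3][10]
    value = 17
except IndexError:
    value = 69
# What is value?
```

Step-by-step execution trace:
1. `y = [1,2,3][10]` raises IndexError.
2. `value = 17` is not reached.
3. `except IndexError` matches → value = 69.
Result: 69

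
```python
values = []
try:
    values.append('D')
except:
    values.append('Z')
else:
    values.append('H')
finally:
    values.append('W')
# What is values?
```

Step-by-step execution trace:
1. try: `values.append('D')` → values = ['D']. No exception raised.
2. `except` is skipped.
3. `else` runs: `values.append('H')` → values = ['D', 'H'].
4. `finally` always runs: `values.append('W')` → values = ['D', 'H', 'W'].
Result: ['D', 'H', 'W']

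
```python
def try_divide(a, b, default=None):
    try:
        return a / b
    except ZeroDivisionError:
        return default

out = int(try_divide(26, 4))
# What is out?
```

Step-by-step execution trace:
1. `try_divide(26, 4)` enters try: `return 26 / 4` → returns 6.5. No exception raised.
2. `except ZeroDivisionError` is skipped.
3. `int(6.5)` → 6 → out = 6.
Result: 6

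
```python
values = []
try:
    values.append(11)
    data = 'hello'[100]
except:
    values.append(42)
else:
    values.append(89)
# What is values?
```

Step-by-step execution trace:
1. try: `values.append(11)` → values = [11].
2. `data = 'hello'[100]` raises IndexError.
3. bare `except` matches → `values.append(42)` → values = [11, 42].
4. `else` is skipped (an exception was raised).
Result: [11, 42]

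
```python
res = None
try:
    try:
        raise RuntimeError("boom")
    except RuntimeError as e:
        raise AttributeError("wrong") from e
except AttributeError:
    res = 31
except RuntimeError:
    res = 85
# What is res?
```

Step-by-step execution trace:
1. Inner try raises RuntimeError; inner `except RuntimeError as e` catches it.
2. `raise AttributeError(...) from e` raises AttributeError (RuntimeError is attached as __cause__, but only AttributeError is active).
3. Outer `except AttributeError` matches → res = 31.
4. `except RuntimeError` is not reached.
Result: 31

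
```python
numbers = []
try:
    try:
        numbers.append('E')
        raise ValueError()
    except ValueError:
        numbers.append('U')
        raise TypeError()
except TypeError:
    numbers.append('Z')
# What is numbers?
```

Step-by-step execution trace:
1. Inner try: `numbers.append('E')` → numbers = ['E'].
2. `raise ValueError()` raises ValueError.
3. Inner `except ValueError` matches → `numbers.append('U')` → numbers = ['E', 'U'].
4. `raise TypeError()` raises TypeError; propagates to outer try.
5. Outer `except TypeError` matches → `numbers.append('Z')` → numbers = ['E', 'U', 'Z'].
Result: ['E', 'U', 'Z']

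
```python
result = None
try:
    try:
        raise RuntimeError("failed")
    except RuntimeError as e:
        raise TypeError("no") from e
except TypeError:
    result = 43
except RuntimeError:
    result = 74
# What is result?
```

Step-by-step execution trace:
1. Inner try raises RuntimeError; inner `except RuntimeError as e` catches it.
2. `raise TypeError(...) from e` raises TypeError (RuntimeError is attached as __cause__, but only TypeError is active).
3. Outer `except TypeError` matches → result = 43.
4. `except RuntimeError` is not reached.
Result: 43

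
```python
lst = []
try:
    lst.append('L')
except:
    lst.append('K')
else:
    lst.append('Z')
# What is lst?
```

Step-by-step execution trace:
1. try: `lst.append('L')` → lst = ['L']. No exception raised.
2. `except` is skipped.
3. `else` runs (try completed without exception): `lst.append('Z')` → lst = ['L', 'Z'].
Result: ['L', 'Z']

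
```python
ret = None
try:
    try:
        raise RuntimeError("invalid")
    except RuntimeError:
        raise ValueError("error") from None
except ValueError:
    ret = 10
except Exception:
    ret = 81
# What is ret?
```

Step-by-step execution trace:
1. Inner try raises RuntimeError; inner `except RuntimeError` catches it.
2. `raise ValueError(...) from None` raises ValueError (from None suppresses __context__, but the active exception is still ValueError).
3. Outer `except ValueError` matches → ret = 10.
4. `except Exception` is not reached.
Result: 10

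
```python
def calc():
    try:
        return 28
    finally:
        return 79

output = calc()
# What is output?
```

Step-by-step execution trace:
1. `calc()` enters try: `return 28` sets pending return value 28.
2. Before returning, `finally: return 79` runs and overrides the pending return.
3. calc() returns 79 → output = 79.
Result: 79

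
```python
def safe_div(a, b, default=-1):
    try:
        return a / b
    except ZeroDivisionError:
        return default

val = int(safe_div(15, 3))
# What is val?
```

Step-by-step execution trace:
1. `safe_div(15, 3)` enters try: `return 15 / 3` → returns 5.0. No exception raised.
2. `except ZeroDivisionError` is skipped.
3. `int(5.0)` → 5 → val = 5.
Result: 5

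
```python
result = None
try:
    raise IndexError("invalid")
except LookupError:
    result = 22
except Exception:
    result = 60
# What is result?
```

Step-by-step execution trace:
1. `raise IndexError(...)` raises IndexError.
2. `except LookupError` matches (IndexError is a subclass of LookupError) → result = 22.
3. `except Exception` is not reached.
Result: 22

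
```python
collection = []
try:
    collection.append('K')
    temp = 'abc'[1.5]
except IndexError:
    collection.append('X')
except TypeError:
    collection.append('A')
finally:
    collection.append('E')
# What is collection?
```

Step-by-step execution trace:
1. try: `collection.append('K')` → collection = ['K'].
2. `temp = 'abc'[1.5]` raises TypeError.
3. `except IndexError` does not match TypeError; skipped.
4. `except TypeError` matches → `collection.append('A')` → collection = ['K', 'A'].
5. finally always runs: `collection.append('E')` → collection = ['K', 'A', 'E'].
Result: ['K', 'A', 'E']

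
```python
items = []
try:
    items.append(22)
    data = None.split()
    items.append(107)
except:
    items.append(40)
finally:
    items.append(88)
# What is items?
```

Step-by-step execution trace:
1. try: `items.append(22)` → items = [22].
2. `data = None.split()` raises AttributeError; `items.append(107)` is not reached.
3. bare `except` matches → `items.append(40)` → items = [22, 40].
4. finally always runs: `items.append(88)` → items = [22, 40, 88].
Result: [22, 40, 88]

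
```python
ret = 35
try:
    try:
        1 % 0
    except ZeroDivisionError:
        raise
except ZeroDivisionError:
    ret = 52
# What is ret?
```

Step-by-step execution trace:
1. Inner try: `1 % 0` raises ZeroDivisionError.
2. Inner `except ZeroDivisionError` matches; bare `raise` re-raises the same ZeroDivisionError.
3. Outer `except ZeroDivisionError` matches → ret = 52.
Result: 52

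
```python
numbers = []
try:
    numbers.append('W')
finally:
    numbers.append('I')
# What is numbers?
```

Step-by-step execution trace:
1. try: `numbers.append('W')` → numbers = ['W'].
2. The try body completes without raising.
3. finally always runs: `numbers.append('I')` → numbers = ['W', 'I'].
Result: ['W', 'I']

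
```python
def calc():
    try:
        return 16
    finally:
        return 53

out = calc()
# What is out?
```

Step-by-step execution trace:
1. `calc()` enters try: `return 16` sets pending return value 16.
2. Before returning, `finally: return 53` runs and overrides the pending return.
3. calc() returns 53 → out = 53.
Result: 53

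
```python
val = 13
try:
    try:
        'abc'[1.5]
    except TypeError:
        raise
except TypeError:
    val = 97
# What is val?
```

Step-by-step execution trace:
1. Inner try: `'abc'[1.5]` raises TypeError.
2. Inner `except TypeError` matches; bare `raise` re-raises the same TypeError.
3. Outer `except TypeError` matches → val = 97.
Result: 97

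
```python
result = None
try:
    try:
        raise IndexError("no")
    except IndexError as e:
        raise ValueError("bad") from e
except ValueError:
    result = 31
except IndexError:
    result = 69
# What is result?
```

Step-by-step execution trace:
1. Inner try raises IndexError; inner `except IndexError as e` catches it.
2. `raise ValueError(...) from e` raises ValueError (IndexError is attached as __cause__, but only ValueError is active).
3. Outer `except ValueError` matches → result = 31.
4. `except IndexError` is not reached.
Result: 31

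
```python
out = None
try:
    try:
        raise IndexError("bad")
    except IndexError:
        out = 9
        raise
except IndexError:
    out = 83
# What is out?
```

Step-by-step execution trace:
1. Inner try: `raise IndexError("bad")` raises IndexError.
2. Inner `except IndexError` matches → out = 9.
3. bare `raise` re-raises the same IndexError.
4. Outer `except IndexError` matches → out = 83.
Result: 83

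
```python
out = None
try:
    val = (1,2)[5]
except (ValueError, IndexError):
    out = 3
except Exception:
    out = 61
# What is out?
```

Step-by-step execution trace:
1. `val = (1,2)[5]` raises IndexError.
2. `except (ValueError, IndexError)` matches (IndexError is in the tuple) → out = 3.
3. `except Exception` is not reached.
Result: 3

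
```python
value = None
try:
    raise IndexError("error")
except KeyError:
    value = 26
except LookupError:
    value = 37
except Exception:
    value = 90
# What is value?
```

Step-by-step execution trace:
1. `raise IndexError(...)` raises IndexError.
2. `except KeyError` does not match (IndexError is not a subclass of KeyError); skipped.
3. `except LookupError` matches (IndexError is a subclass of LookupError) → value = 37.
4. `except Exception` is not reached.
Result: 37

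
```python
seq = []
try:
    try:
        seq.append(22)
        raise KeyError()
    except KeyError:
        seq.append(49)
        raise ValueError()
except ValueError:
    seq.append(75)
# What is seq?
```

Step-by-step execution trace:
1. Inner try: `seq.append(22)` → seq = [22].
2. `raise KeyError()` raises KeyError.
3. Inner `except KeyError` matches → `seq.append(49)` → seq = [22, 49].
4. `raise ValueError()` raises ValueError; propagates to outer try.
5. Outer `except ValueError` matches → `seq.append(75)` → seq = [22, 49, 75].
Result: [22, 49, 75]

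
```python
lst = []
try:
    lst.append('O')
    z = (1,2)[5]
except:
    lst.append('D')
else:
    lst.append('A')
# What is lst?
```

Step-by-step execution trace:
1. try: `lst.append('O')` → lst = ['O'].
2. `z = (1,2)[5]` raises IndexError.
3. bare `except` matches → `lst.append('D')` → lst = ['O', 'D'].
4. `else` is skipped (an exception was raised).
Result: ['O', 'D']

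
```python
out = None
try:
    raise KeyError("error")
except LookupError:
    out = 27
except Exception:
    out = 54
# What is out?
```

Step-by-step execution trace:
1. `raise KeyError(...)` raises KeyError.
2. `except LookupError` matches (KeyError is a subclass of LookupError) → out = 27.
3. `except Exception` is not reached.
Result: 27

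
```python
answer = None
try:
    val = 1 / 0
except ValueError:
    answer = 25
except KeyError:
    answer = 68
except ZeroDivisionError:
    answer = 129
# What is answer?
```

Step-by-step execution trace:
1. `val = 1 / 0` raises ZeroDivisionError.
2. `except ValueError` does not match ZeroDivisionError; skipped.
3. `except KeyError` does not match ZeroDivisionError; skipped.
4. `except ZeroDivisionError` matches → answer = 129.
Result: 129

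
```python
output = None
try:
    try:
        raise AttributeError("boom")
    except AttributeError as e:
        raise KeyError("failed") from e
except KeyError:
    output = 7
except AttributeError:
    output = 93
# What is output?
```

Step-by-step execution trace:
1. Inner try raises AttributeError; inner `except AttributeError as e` catches it.
2. `raise KeyError(...) from e` raises KeyError (AttributeError is attached as __cause__, but only KeyError is active).
3. Outer `except KeyError` matches → output = 7.
4. `except AttributeError` is not reached.
Result: 7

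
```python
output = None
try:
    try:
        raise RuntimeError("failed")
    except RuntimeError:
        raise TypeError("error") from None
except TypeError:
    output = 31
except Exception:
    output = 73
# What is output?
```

Step-by-step execution trace:
1. Inner try raises RuntimeError; inner `except RuntimeError` catches it.
2. `raise TypeError(...) from None` raises TypeError (from None suppresses __context__, but the active exception is still TypeError).
3. Outer `except TypeError` matches → output = 31.
4. `except Exception` is not reached.
Result: 31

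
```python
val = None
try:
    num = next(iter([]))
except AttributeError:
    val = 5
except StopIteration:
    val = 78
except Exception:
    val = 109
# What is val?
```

Step-by-step execution trace:
1. `num = next(iter([]))` raises StopIteration.
2. `except AttributeError` does not match StopIteration; skipped.
3. `except StopIteration` matches → val = 78.
4. Remaining except clauses are skipped.
Result: 78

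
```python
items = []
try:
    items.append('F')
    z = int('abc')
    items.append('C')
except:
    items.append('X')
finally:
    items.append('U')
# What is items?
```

Step-by-step execution trace:
1. try: `items.append('F')` → items = ['F'].
2. `z = int('abc')` raises ValueError; `items.append('C')` is not reached.
3. bare `except` matches → `items.append('X')` → items = ['F', 'X'].
4. finally always runs: `items.append('U')` → items = ['F', 'X', 'U'].
Result: ['F', 'X', 'U']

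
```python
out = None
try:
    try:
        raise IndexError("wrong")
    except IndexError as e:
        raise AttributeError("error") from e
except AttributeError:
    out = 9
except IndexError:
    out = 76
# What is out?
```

Step-by-step execution trace:
1. Inner try raises IndexError; inner `except IndexError as e` catches it.
2. `raise AttributeError(...) from e` raises AttributeError (IndexError is attached as __cause__, but only AttributeError is active).
3. Outer `except AttributeError` matches → out = 9.
4. `except IndexError` is not reached.
Result: 9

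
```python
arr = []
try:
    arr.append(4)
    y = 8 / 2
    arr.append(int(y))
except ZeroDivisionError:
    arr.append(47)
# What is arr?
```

Step-by-step execution trace:
1. try: `arr.append(4)` → arr = [4].
2. `y = 8 / 2` → y = 4.0. No exception raised.
3. `arr.append(int(y))` → arr = [4, 4].
4. `except ZeroDivisionError` is skipped (no exception was raised).
Result: [4, 4]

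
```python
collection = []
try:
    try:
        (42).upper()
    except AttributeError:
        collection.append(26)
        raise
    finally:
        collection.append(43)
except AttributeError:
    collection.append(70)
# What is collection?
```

Step-by-step execution trace:
1. Inner try: `(42).upper()` raises AttributeError.
2. Inner `except AttributeError` matches → `collection.append(26)` → collection = [26].
3. bare `raise` re-raises AttributeError.
4. Inner `finally` runs during unwinding: `collection.append(43)` → collection = [26, 43].
5. Outer `except AttributeError` matches → `collection.append(70)` → collection = [26, 43, 70].
Result: [26, 43, 70]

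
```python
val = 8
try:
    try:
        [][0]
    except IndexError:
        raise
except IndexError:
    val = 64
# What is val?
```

Step-by-step execution trace:
1. Inner try: `[][0]` raises IndexError.
2. Inner `except IndexError` matches; bare `raise` re-raises the same IndexError.
3. Outer `except IndexError` matches → val = 64.
Result: 64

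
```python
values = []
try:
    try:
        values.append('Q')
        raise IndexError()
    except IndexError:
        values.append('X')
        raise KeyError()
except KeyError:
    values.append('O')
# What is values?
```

Step-by-step execution trace:
1. Inner try: `values.append('Q')` → values = ['Q'].
2. `raise IndexError()` raises IndexError.
3. Inner `except IndexError` matches → `values.append('X')` → values = ['Q', 'X'].
4. `raise KeyError()` raises KeyError; propagates to outer try.
5. Outer `except KeyError` matches → `values.append('O')` → values = ['Q', 'X', 'O'].
Result: ['Q', 'X', 'O']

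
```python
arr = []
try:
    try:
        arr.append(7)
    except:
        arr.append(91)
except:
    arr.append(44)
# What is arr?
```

Step-by-step execution trace:
1. Inner try: `arr.append(7)` → arr = [7]. No exception raised.
2. Inner `except` is skipped.
3. Inner try completes normally; outer `except` is skipped.
Result: [7]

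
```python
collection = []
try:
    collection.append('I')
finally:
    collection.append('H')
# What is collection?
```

Step-by-step execution trace:
1. try: `collection.append('I')` → collection = ['I'].
2. The try body completes without raising.
3. finally always runs: `collection.append('H')` → collection = ['I', 'H'].
Result: ['I', 'H']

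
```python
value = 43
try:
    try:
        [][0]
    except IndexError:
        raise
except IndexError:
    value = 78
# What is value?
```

Step-by-step execution trace:
1. Inner try: `[][0]` raises IndexError.
2. Inner `except IndexError` matches; bare `raise` re-raises the same IndexError.
3. Outer `except IndexError` matches → value = 78.
Result: 78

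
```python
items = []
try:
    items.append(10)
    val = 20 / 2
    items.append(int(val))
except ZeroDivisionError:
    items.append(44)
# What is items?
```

Step-by-step execution trace:
1. try: `items.append(10)` → items = [10].
2. `val = 20 / 2` → val = 10.0. No exception raised.
3. `items.append(int(val))` → items = [10, 10].
4. `except ZeroDivisionError` is skipped (no exception was raised).
Result: [10, 10]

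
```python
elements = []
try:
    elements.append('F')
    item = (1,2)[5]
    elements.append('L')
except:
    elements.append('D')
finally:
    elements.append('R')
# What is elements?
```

Step-by-step execution trace:
1. try: `elements.append('F')` → elements = ['F'].
2. `item = (1,2)[5]` raises IndexError; `elements.append('L')` is not reached.
3. bare `except` matches → `elements.append('D')` → elements = ['F', 'D'].
4. finally always runs: `elements.append('R')` → elements = ['F', 'D', 'R'].
Result: ['F', 'D', 'R']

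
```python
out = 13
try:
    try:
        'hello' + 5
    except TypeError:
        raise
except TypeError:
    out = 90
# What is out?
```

Step-by-step execution trace:
1. Inner try: `'hello' + 5` raises TypeError.
2. Inner `except TypeError` matches; bare `raise` re-raises the same TypeError.
3. Outer `except TypeError` matches → out = 90.
Result: 90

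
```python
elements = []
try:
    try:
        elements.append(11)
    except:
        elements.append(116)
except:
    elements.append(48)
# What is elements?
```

Step-by-step execution trace:
1. Inner try: `elements.append(11)` → elements = [11]. No exception raised.
2. Inner `except` is skipped.
3. Inner try completes normally; outer `except` is skipped.
Result: [11]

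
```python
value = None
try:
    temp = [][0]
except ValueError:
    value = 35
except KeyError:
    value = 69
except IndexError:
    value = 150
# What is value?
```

Step-by-step execution trace:
1. `temp = [][0]` raises IndexError.
2. `except ValueError` does not match IndexError; skipped.
3. `except KeyError` does not match IndexError; skipped.
4. `except IndexError` matches → value = 150.
Result: 150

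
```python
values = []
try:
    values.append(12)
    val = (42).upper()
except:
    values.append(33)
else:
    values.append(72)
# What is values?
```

Step-by-step execution trace:
1. try: `values.append(12)` → values = [12].
2. `val = (42).upper()` raises AttributeError.
3. bare `except` matches → `values.append(33)` → values = [12, 33].
4. `else` is skipped (an exception was raised).
Result: [12, 33]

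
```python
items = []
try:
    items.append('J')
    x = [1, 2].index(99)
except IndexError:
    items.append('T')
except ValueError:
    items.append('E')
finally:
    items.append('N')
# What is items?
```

Step-by-step execution trace:
1. try: `items.append('J')` → items = ['J'].
2. `x = [1, 2].index(99)` raises ValueError.
3. `except IndexError` does not match ValueError; skipped.
4. `except ValueError` matches → `items.append('E')` → items = ['J', 'E'].
5. finally always runs: `items.append('N')` → items = ['J', 'E', 'N'].
Result: ['J', 'E', 'N']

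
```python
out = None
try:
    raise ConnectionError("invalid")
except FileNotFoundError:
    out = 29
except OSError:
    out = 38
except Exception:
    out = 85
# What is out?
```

Step-by-step execution trace:
1. `raise ConnectionError(...)` raises ConnectionError.
2. `except FileNotFoundError` does not match (ConnectionError is not a subclass of FileNotFoundError); skipped.
3. `except OSError` matches (ConnectionError is a subclass of OSError) → out = 38.
4. `except Exception` is not reached.
Result: 38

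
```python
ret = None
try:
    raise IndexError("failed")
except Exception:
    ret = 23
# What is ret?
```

Step-by-step execution trace:
1. `raise IndexError(...)` raises IndexError.
2. `except Exception` matches (IndexError is a subclass of Exception) → ret = 23.
Result: 23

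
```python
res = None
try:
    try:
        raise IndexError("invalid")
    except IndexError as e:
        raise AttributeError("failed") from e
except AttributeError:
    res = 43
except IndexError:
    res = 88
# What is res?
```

Step-by-step execution trace:
1. Inner try raises IndexError; inner `except IndexError as e` catches it.
2. `raise AttributeError(...) from e` raises AttributeError (IndexError is attached as __cause__, but only AttributeError is active).
3. Outer `except AttributeError` matches → res = 43.
4. `except IndexError` is not reached.
Result: 43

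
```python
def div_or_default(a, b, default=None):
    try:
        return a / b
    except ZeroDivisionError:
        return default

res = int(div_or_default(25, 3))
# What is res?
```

Step-by-step execution trace:
1. `div_or_default(25, 3)` enters try: `return 25 / 3` → returns 8.333333333333334. No exception raised.
2. `except ZeroDivisionError` is skipped.
3. `int(8.333333333333334)` → 8 → res = 8.
Result: 8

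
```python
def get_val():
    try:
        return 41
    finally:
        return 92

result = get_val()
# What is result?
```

Step-by-step execution trace:
1. `get_val()` enters try: `return 41` sets pending return value 41.
2. Before returning, `finally: return 92` runs and overrides the pending return.
3. get_val() returns 92 → result = 92.
Result: 92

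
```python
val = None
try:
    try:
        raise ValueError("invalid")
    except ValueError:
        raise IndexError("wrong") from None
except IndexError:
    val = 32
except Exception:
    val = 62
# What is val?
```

Step-by-step execution trace:
1. Inner try raises ValueError; inner `except ValueError` catches it.
2. `raise IndexError(...) from None` raises IndexError (from None suppresses __context__, but the active exception is still IndexError).
3. Outer `except IndexError` matches → val = 32.
4. `except Exception` is not reached.
Result: 32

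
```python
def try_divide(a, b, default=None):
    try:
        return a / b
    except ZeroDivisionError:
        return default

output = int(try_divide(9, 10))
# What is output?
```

Step-by-step execution trace:
1. `try_divide(9, 10)` enters try: `return 9 / 10` → returns 0.9. No exception raised.
2. `except ZeroDivisionError` is skipped.
3. `int(0.9)` → 0 → output = 0.
Result: 0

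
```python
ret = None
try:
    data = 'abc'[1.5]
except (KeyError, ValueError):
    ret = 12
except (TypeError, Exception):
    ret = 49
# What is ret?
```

Step-by-step execution trace:
1. `data = 'abc'[1.5]` raises TypeError.
2. `except (KeyError, ValueError)` does not match TypeError; skipped.
3. `except (TypeError, Exception)` matches (TypeError is in the tuple) → ret = 49.
Result: 49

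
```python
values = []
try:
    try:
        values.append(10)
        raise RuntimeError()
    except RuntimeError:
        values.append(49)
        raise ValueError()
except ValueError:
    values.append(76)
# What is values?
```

Step-by-step execution trace:
1. Inner try: `values.append(10)` → values = [10].
2. `raise RuntimeError()` raises RuntimeError.
3. Inner `except RuntimeError` matches → `values.append(49)` → values = [10, 49].
4. `raise ValueError()` raises ValueError; propagates to outer try.
5. Outer `except ValueError` matches → `values.append(76)` → values = [10, 49, 76].
Result: [10, 49, 76]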